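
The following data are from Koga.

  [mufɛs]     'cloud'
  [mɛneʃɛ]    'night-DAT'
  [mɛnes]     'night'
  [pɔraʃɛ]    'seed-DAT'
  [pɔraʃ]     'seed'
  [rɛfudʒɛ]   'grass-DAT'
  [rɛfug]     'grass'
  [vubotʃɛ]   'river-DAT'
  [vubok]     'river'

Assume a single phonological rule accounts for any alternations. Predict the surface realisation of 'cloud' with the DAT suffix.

The root 'night' surfaces as [mɛneʃɛ] and [mɛnes], with a stem-final [ʃ] ~ [s] alternation.
The stem 'seed' ([pɔraʃɛ], [pɔraʃ]) shows [ʃ] unchanged in both environments, so [ʃ] cannot be basic with [s] derived in isolation.
So /s/ is underlying, and a rule of palatalization before a front vowel — /k/, /g/ and /s/ become palato-alveolar [tʃ], [dʒ] and [ʃ] before a front vowel — gives [ʃ].
From [mufɛs] the stem 'cloud' is /mufɛs/; before a front vowel this yields [mufɛʃɛ].

[mufɛʃɛ]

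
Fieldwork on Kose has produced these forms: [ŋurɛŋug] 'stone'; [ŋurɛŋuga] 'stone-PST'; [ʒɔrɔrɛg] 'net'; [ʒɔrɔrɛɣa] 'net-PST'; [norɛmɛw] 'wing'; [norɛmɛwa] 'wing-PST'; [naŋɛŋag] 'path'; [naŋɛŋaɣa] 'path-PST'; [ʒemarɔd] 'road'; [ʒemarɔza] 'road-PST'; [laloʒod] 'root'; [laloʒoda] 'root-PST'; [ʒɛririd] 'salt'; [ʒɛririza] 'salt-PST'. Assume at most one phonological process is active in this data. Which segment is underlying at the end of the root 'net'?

/ɣ/

'net' shows [g] ~ [ɣ] at the end of the stem ([ʒɔrɔrɛg] vs [ʒɔrɔrɛɣa]).
The stem 'stone' ([ŋurɛŋug], [ŋurɛŋuga]) shows [g] unchanged in both environments, so [g] cannot be basic with [ɣ] derived before the PST suffix.
The alternation reflects word-final hardening: voiced fricatives become stops word-finally. /ɣ/ is underlying.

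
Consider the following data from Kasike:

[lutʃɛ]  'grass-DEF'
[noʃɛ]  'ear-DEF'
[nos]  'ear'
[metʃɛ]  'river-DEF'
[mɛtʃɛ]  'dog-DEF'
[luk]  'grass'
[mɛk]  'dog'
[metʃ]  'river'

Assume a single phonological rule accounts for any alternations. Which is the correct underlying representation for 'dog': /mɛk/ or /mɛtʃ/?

/mɛk/

In [mɛk] and [mɛtʃɛ] the final segment of 'dog' alternates: [k] ~ [tʃ].
The stem 'river' ([metʃ], [metʃɛ]) shows [tʃ] unchanged in both environments, so [tʃ] cannot be basic with [k] derived in isolation.
Therefore /k/ is basic and [tʃ] is derived by palatalization before a front vowel (/k/ and /s/ become palato-alveolar [tʃ] and [ʃ] before a front vowel).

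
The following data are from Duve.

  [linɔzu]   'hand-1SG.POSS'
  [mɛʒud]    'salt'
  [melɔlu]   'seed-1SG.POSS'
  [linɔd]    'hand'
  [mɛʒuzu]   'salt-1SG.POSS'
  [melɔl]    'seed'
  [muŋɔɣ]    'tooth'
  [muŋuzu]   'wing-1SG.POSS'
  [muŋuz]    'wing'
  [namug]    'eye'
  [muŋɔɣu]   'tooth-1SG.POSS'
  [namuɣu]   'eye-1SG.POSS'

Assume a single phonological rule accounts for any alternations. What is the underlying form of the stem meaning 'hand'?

In [linɔd] and [linɔzu] the final segment of 'hand' alternates: [d] ~ [z].
But 'wing' keeps [z] in both environments ([muŋuz], [muŋuzu]), so there is no rule changing /z/ to [d] in isolation.
The underlying segment must be /d/; voiced stops become fricatives between vowels, yielding [z] there.

/linɔd/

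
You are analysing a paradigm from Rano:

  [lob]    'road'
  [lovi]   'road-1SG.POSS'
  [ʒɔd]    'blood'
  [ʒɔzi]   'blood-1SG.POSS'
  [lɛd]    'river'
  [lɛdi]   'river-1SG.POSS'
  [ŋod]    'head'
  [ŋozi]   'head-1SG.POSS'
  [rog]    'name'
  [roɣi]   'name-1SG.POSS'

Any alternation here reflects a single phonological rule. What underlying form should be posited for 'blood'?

/ʒɔz/

The stem for 'blood' ends in [d] in [ʒɔd] but [z] in [ʒɔzi].
The stem 'river' ([lɛd], [lɛdi]) shows [d] unchanged in both environments, so [d] cannot be basic with [z] derived before the 1SG.POSS suffix.
The alternation reflects word-final hardening: voiced fricatives become stops word-finally. /z/ is underlying.
Hence 'blood' is /ʒɔz/ underlyingly.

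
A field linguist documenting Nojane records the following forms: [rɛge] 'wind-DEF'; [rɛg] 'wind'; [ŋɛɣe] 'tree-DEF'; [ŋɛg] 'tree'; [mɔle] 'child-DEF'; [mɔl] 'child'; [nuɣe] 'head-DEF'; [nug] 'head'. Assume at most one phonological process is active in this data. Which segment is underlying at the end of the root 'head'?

'head' shows [ɣ] ~ [g] at the end of the stem ([nuɣe] vs [nug]).
But 'wind' keeps [g] in both environments ([rɛge], [rɛg]), so there is no rule changing /g/ to [ɣ] before the DEF suffix.
Therefore /ɣ/ is basic and [g] is derived by word-final hardening (voiced fricatives become stops word-finally).

/ɣ/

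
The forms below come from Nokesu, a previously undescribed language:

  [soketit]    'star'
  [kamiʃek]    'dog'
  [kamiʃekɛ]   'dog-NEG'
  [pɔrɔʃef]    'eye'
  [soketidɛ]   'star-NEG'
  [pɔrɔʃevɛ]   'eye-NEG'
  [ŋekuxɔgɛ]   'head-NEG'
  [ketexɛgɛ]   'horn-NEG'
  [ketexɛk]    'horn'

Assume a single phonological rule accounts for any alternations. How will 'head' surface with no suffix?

'horn' shows [g] ~ [k] at the end of the stem ([ketexɛgɛ] vs [ketexɛk]).
The stem 'dog' ([kamiʃekɛ], [kamiʃek]) shows [k] unchanged in both environments, so [k] cannot be basic with [g] derived before the NEG suffix.
The underlying segment must be /g/; voiced obstruents become voiceless word-finally, yielding [k] there.
From [ŋekuxɔgɛ] the stem 'head' is /ŋekuxɔg/; word-finally this yields [ŋekuxɔk].

[ŋekuxɔk]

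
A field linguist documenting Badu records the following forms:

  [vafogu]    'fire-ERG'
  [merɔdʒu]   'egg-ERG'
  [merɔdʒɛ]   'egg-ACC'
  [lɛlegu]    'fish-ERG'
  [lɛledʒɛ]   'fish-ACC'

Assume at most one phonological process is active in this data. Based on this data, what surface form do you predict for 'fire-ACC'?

The root 'fish' surfaces as [lɛlegu] and [lɛledʒɛ], with a stem-final [g] ~ [dʒ] alternation.
The stem 'egg' ([merɔdʒu], [merɔdʒɛ]) shows [dʒ] unchanged in both environments, so [dʒ] cannot be basic with [g] derived before the ERG suffix.
The underlying segment must be /g/; /g/ becomes palato-alveolar [dʒ] before a front vowel, yielding [dʒ] there.
The one attested form of 'fire', [vafogu], shows underlying /vafog/. Applying the same rule before a front vowel gives [vafodʒɛ].

[vafodʒɛ]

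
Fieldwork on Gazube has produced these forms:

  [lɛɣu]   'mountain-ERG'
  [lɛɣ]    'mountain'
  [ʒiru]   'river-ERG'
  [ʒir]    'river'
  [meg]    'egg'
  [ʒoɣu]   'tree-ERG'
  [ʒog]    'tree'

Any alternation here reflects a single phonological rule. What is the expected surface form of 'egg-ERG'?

The root 'tree' surfaces as [ʒoɣu] and [ʒog], with a stem-final [ɣ] ~ [g] alternation.
But 'mountain' keeps [ɣ] in both environments ([lɛɣu], [lɛɣ]), so there is no rule changing /ɣ/ to [g] in isolation.
The underlying segment must be /g/; voiced stops become fricatives between vowels, yielding [ɣ] there.
The one attested form of 'egg', [meg], shows underlying /meg/. Applying the same rule between vowels gives [meɣu].

[meɣu]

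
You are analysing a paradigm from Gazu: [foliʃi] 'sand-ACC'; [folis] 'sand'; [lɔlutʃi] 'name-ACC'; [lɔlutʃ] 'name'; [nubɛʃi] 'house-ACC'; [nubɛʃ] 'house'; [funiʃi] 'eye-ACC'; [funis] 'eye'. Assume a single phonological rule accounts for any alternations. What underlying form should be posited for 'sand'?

/folis/

The root 'sand' surfaces as [foliʃi] and [folis], with a stem-final [ʃ] ~ [s] alternation.
If /ʃ/ were underlying and a rule turned it into [s] in isolation, 'house' would also alternate; but it has [ʃ] in both [nubɛʃi] and [nubɛʃ].
Therefore /s/ is basic and [ʃ] is derived by palatalization before a front vowel (/s/ becomes palato-alveolar [ʃ] before a front vowel).
So 'sand' = /folis/.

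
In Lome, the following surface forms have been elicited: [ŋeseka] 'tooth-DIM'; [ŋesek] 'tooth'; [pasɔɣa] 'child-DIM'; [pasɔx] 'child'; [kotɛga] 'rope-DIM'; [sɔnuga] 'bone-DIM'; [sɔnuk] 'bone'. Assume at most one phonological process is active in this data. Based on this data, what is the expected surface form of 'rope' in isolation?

The stem for 'bone' ends in [g] in [sɔnuga] but [k] in [sɔnuk].
The stem 'tooth' ([ŋeseka], [ŋesek]) shows [k] unchanged in both environments, so [k] cannot be basic with [g] derived before the DIM suffix.
So /g/ is underlying, and a rule of word-final obstruent devoicing — voiced obstruents become voiceless word-finally — gives [k].
The one attested form of 'rope', [kotɛga], shows underlying /kotɛg/. Applying the same rule word-finally gives [kotɛk].

[kotɛk]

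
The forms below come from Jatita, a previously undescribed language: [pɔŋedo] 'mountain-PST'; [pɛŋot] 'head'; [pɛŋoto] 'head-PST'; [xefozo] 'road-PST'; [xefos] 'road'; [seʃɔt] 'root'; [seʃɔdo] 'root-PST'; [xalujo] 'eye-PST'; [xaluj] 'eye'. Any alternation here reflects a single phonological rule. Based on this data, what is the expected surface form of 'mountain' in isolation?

In [seʃɔdo] and [seʃɔt] the final segment of 'root' alternates: [d] ~ [t].
But 'head' keeps [t] in both environments ([pɛŋoto], [pɛŋot]), so there is no rule changing /t/ to [d] before the PST suffix.
So /d/ is underlying, and a rule of word-final obstruent devoicing — voiced obstruents become voiceless word-finally — gives [t].
From [pɔŋedo] the stem 'mountain' is /pɔŋed/; word-finally this yields [pɔŋet].

[pɔŋet]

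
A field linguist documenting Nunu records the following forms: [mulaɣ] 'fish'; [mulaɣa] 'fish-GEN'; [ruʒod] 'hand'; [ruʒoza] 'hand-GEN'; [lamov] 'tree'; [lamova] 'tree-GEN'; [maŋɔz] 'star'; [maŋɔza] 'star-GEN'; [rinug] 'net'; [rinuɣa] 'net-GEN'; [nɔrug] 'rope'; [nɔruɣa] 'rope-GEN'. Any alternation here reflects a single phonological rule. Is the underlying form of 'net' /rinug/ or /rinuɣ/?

/rinug/

The stem for 'net' ends in [g] in [rinug] but [ɣ] in [rinuɣa].
But 'fish' keeps [ɣ] in both environments ([mulaɣ], [mulaɣa]), so there is no rule changing /ɣ/ to [g] in isolation.
So /g/ is underlying, and a rule of intervocalic spirantization — voiced stops become fricatives between vowels — gives [ɣ].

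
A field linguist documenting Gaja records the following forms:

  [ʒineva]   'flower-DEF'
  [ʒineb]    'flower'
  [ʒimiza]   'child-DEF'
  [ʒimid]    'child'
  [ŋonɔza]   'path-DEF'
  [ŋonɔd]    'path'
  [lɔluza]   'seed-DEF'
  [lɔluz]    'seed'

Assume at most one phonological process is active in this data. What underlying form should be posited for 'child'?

'child' shows [z] ~ [d] at the end of the stem ([ʒimiza] vs [ʒimid]).
Compare 'seed', with invariant [z] in [lɔluza] and [lɔluz]: an analysis with underlying /z/ and a rule producing [d] in isolation would wrongly predict alternation here too.
The underlying segment must be /d/; voiced stops become fricatives between vowels, yielding [z] there.

/ʒimid/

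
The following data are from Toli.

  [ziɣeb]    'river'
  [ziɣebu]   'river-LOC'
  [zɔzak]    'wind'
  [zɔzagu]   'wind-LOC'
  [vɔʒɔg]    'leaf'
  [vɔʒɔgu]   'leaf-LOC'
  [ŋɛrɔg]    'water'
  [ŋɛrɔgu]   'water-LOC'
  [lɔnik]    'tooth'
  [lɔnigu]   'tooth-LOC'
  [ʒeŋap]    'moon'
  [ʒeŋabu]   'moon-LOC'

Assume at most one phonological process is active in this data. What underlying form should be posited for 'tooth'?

'tooth' shows [k] ~ [g] at the end of the stem ([lɔnik] vs [lɔnigu]).
But 'water' keeps [g] in both environments ([ŋɛrɔg], [ŋɛrɔgu]), so there is no rule changing /g/ to [k] in isolation.
So /k/ is underlying, and a rule of intervocalic voicing — voiceless stops become voiced between vowels — gives [g].
The underlying form of 'tooth' is therefore /lɔnik/.

/lɔnik/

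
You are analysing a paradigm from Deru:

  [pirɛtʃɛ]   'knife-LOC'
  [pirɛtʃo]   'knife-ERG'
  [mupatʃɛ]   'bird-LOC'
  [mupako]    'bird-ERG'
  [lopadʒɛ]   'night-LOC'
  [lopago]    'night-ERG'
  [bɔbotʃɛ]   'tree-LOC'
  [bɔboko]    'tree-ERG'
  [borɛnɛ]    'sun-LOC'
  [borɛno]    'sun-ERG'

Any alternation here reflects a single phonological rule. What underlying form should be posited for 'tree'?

In [bɔbotʃɛ] and [bɔboko] the final segment of 'tree' alternates: [tʃ] ~ [k].
Compare 'knife', with invariant [tʃ] in [pirɛtʃɛ] and [pirɛtʃo]: an analysis with underlying /tʃ/ and a rule producing [k] before the ERG suffix would wrongly predict alternation here too.
Therefore /k/ is basic and [tʃ] is derived by palatalization before a front vowel (/k/ and /g/ become palato-alveolar [tʃ] and [dʒ] before a front vowel).
Hence 'tree' is /bɔbok/ underlyingly.

/bɔbok/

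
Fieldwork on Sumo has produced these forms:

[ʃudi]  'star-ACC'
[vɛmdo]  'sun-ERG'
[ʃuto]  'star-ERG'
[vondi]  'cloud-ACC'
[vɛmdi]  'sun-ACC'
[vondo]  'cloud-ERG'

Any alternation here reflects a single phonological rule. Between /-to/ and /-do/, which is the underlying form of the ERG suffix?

The ERG suffix surfaces as [-do] and [-to], depending on the final segment of the stem.
By contrast the ACC suffix keeps its initial [d] throughout — that segment must be underlying.
The ERG suffix is therefore /-to/ underlyingly, with post-nasal voicing: voiceless stops become voiced after a nasal.

/-to/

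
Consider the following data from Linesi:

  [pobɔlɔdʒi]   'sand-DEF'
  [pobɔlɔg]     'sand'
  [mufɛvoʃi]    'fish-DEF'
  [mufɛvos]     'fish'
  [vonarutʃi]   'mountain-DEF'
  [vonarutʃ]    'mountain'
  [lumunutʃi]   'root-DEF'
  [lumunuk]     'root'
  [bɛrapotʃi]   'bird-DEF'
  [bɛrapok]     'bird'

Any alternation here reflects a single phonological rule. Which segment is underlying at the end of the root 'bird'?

/k/

'bird' shows [tʃ] ~ [k] at the end of the stem ([bɛrapotʃi] vs [bɛrapok]).
Compare 'mountain', with invariant [tʃ] in [vonarutʃi] and [vonarutʃ]: an analysis with underlying /tʃ/ and a rule producing [k] in isolation would wrongly predict alternation here too.
Therefore /k/ is basic and [tʃ] is derived by palatalization before a front vowel (/k/, /g/ and /s/ become palato-alveolar [tʃ], [dʒ] and [ʃ] before a front vowel).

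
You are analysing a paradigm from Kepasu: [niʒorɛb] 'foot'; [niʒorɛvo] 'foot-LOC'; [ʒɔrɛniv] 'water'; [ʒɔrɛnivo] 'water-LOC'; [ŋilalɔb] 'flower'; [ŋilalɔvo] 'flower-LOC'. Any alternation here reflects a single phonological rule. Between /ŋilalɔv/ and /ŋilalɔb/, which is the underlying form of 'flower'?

The stem for 'flower' ends in [b] in [ŋilalɔb] but [v] in [ŋilalɔvo].
The stem 'water' ([ʒɔrɛniv], [ʒɔrɛnivo]) shows [v] unchanged in both environments, so [v] cannot be basic with [b] derived in isolation.
The alternation reflects intervocalic spirantization: voiced stops become fricatives between vowels. /b/ is underlying.

/ŋilalɔb/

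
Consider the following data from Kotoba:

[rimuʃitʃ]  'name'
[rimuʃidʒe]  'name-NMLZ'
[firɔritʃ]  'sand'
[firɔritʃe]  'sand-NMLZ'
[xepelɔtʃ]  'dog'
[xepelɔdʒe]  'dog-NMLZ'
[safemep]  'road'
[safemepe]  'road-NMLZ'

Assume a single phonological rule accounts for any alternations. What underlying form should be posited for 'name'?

The root 'name' surfaces as [rimuʃitʃ] and [rimuʃidʒe], with a stem-final [tʃ] ~ [dʒ] alternation.
But 'sand' keeps [tʃ] in both environments ([firɔritʃ], [firɔritʃe]), so there is no rule changing /tʃ/ to [dʒ] before the NMLZ suffix.
The alternation reflects word-final obstruent devoicing: voiced obstruents become voiceless word-finally. /dʒ/ is underlying.
So 'name' = /rimuʃidʒ/.

/rimuʃidʒ/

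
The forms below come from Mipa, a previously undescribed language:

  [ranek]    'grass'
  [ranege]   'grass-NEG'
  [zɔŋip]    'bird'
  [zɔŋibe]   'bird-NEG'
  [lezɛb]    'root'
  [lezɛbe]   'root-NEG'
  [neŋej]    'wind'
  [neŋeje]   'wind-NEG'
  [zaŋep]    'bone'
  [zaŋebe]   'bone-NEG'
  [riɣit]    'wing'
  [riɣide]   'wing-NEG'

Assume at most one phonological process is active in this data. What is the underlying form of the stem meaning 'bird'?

The root 'bird' surfaces as [zɔŋip] and [zɔŋibe], with a stem-final [p] ~ [b] alternation.
Compare 'root', with invariant [b] in [lezɛb] and [lezɛbe]: an analysis with underlying /b/ and a rule producing [p] in isolation would wrongly predict alternation here too.
The alternation reflects intervocalic voicing: voiceless stops become voiced between vowels. /p/ is underlying.
Hence 'bird' is /zɔŋip/ underlyingly.

/zɔŋip/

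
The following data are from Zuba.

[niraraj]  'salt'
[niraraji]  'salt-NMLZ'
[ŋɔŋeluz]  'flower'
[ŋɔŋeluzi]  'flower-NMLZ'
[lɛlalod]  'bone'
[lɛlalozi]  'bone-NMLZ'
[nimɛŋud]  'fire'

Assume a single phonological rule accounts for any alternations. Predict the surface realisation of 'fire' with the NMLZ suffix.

[nimɛŋuzi]

The root 'bone' surfaces as [lɛlalod] and [lɛlalozi], with a stem-final [d] ~ [z] alternation.
Compare 'flower', with invariant [z] in [ŋɔŋeluz] and [ŋɔŋeluzi]: an analysis with underlying /z/ and a rule producing [d] in isolation would wrongly predict alternation here too.
Therefore /d/ is basic and [z] is derived by intervocalic spirantization (voiced stops become fricatives between vowels).
From [nimɛŋud] the stem 'fire' is /nimɛŋud/; between vowels this yields [nimɛŋuzi].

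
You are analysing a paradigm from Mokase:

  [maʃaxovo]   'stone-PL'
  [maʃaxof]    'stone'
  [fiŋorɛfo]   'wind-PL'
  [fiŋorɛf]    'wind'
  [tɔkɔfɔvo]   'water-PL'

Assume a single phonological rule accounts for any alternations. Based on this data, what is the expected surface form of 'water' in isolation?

The root 'stone' surfaces as [maʃaxovo] and [maʃaxof], with a stem-final [v] ~ [f] alternation.
The stem 'wind' ([fiŋorɛfo], [fiŋorɛf]) shows [f] unchanged in both environments, so [f] cannot be basic with [v] derived before the PL suffix.
The alternation reflects word-final obstruent devoicing: voiced obstruents become voiceless word-finally. /v/ is underlying.
From [tɔkɔfɔvo] the stem 'water' is /tɔkɔfɔv/; word-finally this yields [tɔkɔfɔf].

[tɔkɔfɔf]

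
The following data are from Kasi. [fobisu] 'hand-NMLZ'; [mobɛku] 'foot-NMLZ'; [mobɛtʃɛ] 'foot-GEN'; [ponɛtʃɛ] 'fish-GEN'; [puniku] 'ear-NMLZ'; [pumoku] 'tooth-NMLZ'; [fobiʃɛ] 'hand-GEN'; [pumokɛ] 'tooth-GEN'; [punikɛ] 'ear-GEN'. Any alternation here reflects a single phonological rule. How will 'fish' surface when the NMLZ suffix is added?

'foot' shows [k] ~ [tʃ] at the end of the stem ([mobɛku] vs [mobɛtʃɛ]).
The stem 'tooth' ([pumoku], [pumokɛ]) shows [k] unchanged in both environments, so [k] cannot be basic with [tʃ] derived before the GEN suffix.
The alternation reflects depalatalization: palato-alveolar /tʃ/ and /ʃ/ become [k] and [s] when no front vowel follows. /tʃ/ is underlying.
The one attested form of 'fish', [ponɛtʃɛ], shows underlying /ponɛtʃ/. Applying the same rule when no front vowel follows gives [ponɛku].

[ponɛku]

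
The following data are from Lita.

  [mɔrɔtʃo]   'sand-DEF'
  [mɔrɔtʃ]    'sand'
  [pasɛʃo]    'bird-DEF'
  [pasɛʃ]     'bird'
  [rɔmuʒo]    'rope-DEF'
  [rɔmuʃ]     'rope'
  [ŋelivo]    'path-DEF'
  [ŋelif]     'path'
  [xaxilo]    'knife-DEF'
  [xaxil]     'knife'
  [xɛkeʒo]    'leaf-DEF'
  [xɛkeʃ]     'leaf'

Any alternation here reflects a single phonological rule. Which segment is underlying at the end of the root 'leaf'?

In [xɛkeʒo] and [xɛkeʃ] the final segment of 'leaf' alternates: [ʒ] ~ [ʃ].
Compare 'bird', with invariant [ʃ] in [pasɛʃo] and [pasɛʃ]: an analysis with underlying /ʃ/ and a rule producing [ʒ] before the DEF suffix would wrongly predict alternation here too.
So /ʒ/ is underlying, and a rule of word-final obstruent devoicing — voiced obstruents become voiceless word-finally — gives [ʃ].

/ʒ/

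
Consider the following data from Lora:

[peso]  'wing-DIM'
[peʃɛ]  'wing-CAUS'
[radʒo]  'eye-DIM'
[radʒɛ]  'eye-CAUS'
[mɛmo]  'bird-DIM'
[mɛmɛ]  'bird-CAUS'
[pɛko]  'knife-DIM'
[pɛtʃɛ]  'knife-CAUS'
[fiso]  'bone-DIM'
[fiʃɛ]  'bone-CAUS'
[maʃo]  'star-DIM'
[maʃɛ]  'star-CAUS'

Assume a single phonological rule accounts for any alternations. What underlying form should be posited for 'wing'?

The root 'wing' surfaces as [peso] and [peʃɛ], with a stem-final [s] ~ [ʃ] alternation.
But 'star' keeps [ʃ] in both environments ([maʃo], [maʃɛ]), so there is no rule changing /ʃ/ to [s] before the DIM suffix.
So /s/ is underlying, and a rule of palatalization before a front vowel — /k/ and /s/ become palato-alveolar [tʃ] and [ʃ] before a front vowel — gives [ʃ].
The underlying form of 'wing' is therefore /pes/.

/pes/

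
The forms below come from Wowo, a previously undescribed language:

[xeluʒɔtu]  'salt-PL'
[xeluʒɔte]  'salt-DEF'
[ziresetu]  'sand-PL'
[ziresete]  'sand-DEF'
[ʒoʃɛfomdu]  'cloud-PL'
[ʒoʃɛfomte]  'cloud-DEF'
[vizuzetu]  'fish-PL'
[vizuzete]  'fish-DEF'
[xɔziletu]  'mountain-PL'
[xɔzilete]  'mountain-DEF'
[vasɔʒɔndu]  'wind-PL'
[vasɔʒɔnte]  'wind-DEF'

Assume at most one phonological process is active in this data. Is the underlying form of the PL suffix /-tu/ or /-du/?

The PL suffix surfaces as [-du] and [-tu], depending on the final segment of the stem.
The DEF suffix, which begins with [t], is invariant after every stem; so [t] is not altered by any rule here.
So the underlying form is /-du/, and voiced stops become voiceless after a vowel.

/-du/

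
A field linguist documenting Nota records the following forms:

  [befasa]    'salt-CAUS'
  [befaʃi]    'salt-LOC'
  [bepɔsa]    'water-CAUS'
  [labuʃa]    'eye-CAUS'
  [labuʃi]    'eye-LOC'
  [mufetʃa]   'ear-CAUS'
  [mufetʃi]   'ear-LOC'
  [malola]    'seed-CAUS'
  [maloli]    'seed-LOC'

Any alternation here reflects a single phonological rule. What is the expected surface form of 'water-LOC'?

[bepɔʃi]

The stem for 'salt' ends in [s] in [befasa] but [ʃ] in [befaʃi].
The stem 'eye' ([labuʃa], [labuʃi]) shows [ʃ] unchanged in both environments, so [ʃ] cannot be basic with [s] derived before the CAUS suffix.
So /s/ is underlying, and a rule of palatalization before a front vowel — /s/ becomes palato-alveolar [ʃ] before a front vowel — gives [ʃ].
From [bepɔsa] the stem 'water' is /bepɔs/; before a front vowel this yields [bepɔʃi].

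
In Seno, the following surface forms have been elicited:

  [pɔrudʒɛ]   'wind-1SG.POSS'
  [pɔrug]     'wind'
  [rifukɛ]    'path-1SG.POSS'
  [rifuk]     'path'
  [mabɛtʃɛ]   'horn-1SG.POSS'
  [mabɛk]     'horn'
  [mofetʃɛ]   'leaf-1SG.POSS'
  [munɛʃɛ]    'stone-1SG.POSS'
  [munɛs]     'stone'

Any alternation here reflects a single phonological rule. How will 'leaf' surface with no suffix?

[mofek]

The root 'horn' surfaces as [mabɛtʃɛ] and [mabɛk], with a stem-final [tʃ] ~ [k] alternation.
The stem 'path' ([rifukɛ], [rifuk]) shows [k] unchanged in both environments, so [k] cannot be basic with [tʃ] derived before the 1SG.POSS suffix.
So /tʃ/ is underlying, and a rule of depalatalization — palato-alveolar /tʃ/, /dʒ/ and /ʃ/ become [k], [g] and [s] when no front vowel follows — gives [k].
The one attested form of 'leaf', [mofetʃɛ], shows underlying /mofetʃ/. Applying the same rule when no front vowel follows gives [mofek].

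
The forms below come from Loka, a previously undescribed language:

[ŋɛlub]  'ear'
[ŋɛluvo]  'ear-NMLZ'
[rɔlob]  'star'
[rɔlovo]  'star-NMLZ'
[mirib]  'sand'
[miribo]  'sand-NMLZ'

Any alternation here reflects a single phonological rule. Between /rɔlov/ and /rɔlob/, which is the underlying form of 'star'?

'star' shows [b] ~ [v] at the end of the stem ([rɔlob] vs [rɔlovo]).
If /b/ were underlying and a rule turned it into [v] before the NMLZ suffix, 'sand' would also alternate; but it has [b] in both [mirib] and [miribo].
So /v/ is underlying, and a rule of word-final hardening — voiced fricatives become stops word-finally — gives [b].

/rɔlov/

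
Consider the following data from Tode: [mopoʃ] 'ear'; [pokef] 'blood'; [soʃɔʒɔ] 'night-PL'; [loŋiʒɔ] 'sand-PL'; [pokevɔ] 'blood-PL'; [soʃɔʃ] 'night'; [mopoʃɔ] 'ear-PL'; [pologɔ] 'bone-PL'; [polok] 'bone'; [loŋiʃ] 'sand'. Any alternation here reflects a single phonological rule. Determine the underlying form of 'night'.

/soʃɔʒ/

The root 'night' surfaces as [soʃɔʃ] and [soʃɔʒɔ], with a stem-final [ʃ] ~ [ʒ] alternation.
The stem 'ear' ([mopoʃ], [mopoʃɔ]) shows [ʃ] unchanged in both environments, so [ʃ] cannot be basic with [ʒ] derived before the PL suffix.
The alternation reflects word-final obstruent devoicing: voiced obstruents become voiceless word-finally. /ʒ/ is underlying.
The underlying form of 'night' is therefore /soʃɔʒ/.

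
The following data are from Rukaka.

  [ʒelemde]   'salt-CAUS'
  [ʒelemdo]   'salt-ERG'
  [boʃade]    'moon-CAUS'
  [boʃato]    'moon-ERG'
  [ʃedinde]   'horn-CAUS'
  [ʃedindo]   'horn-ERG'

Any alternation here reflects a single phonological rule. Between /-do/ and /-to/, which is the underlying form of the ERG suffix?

The ERG suffix surfaces as [-do] and [-to], depending on the final segment of the stem.
By contrast the CAUS suffix keeps its initial [d] throughout — that segment must be underlying.
The ERG suffix is therefore /-to/ underlyingly, with post-nasal voicing: voiceless stops become voiced after a nasal.

/-to/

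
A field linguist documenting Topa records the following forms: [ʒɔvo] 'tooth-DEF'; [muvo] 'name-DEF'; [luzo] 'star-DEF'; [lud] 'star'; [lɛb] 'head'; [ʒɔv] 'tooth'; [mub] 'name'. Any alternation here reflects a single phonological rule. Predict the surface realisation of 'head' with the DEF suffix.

[lɛvo]

The stem for 'name' ends in [v] in [muvo] but [b] in [mub].
But 'tooth' keeps [v] in both environments ([ʒɔvo], [ʒɔv]), so there is no rule changing /v/ to [b] in isolation.
The underlying segment must be /b/; voiced stops become fricatives between vowels, yielding [v] there.
From [lɛb] the stem 'head' is /lɛb/; between vowels this yields [lɛvo].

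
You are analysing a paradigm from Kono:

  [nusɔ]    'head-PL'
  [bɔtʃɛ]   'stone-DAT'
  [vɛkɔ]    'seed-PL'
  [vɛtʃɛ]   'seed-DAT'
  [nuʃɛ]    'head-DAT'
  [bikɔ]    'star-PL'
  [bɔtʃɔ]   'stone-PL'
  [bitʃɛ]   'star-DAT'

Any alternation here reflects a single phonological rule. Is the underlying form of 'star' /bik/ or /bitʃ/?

The root 'star' surfaces as [bikɔ] and [bitʃɛ], with a stem-final [k] ~ [tʃ] alternation.
Compare 'stone', with invariant [tʃ] in [bɔtʃɔ] and [bɔtʃɛ]: an analysis with underlying /tʃ/ and a rule producing [k] before the PL suffix would wrongly predict alternation here too.
The underlying segment must be /k/; /k/ and /s/ become palato-alveolar [tʃ] and [ʃ] before a front vowel, yielding [tʃ] there.

/bik/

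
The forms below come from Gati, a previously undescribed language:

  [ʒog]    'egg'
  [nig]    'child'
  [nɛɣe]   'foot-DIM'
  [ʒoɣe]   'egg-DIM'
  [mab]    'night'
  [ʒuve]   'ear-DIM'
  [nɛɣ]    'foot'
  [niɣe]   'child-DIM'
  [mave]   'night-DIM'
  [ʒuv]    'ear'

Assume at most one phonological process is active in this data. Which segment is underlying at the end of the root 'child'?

/g/

In [nig] and [niɣe] the final segment of 'child' alternates: [g] ~ [ɣ].
But 'foot' keeps [ɣ] in both environments ([nɛɣ], [nɛɣe]), so there is no rule changing /ɣ/ to [g] in isolation.
Therefore /g/ is basic and [ɣ] is derived by intervocalic spirantization (voiced stops become fricatives between vowels).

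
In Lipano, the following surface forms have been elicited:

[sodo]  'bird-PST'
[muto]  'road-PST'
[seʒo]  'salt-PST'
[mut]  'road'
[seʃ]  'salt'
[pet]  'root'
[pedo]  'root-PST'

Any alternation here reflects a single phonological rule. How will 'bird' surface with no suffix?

The root 'root' surfaces as [pedo] and [pet], with a stem-final [d] ~ [t] alternation.
But 'road' keeps [t] in both environments ([muto], [mut]), so there is no rule changing /t/ to [d] before the PST suffix.
Therefore /d/ is basic and [t] is derived by word-final obstruent devoicing (voiced obstruents become voiceless word-finally).
From [sodo] the stem 'bird' is /sod/; word-finally this yields [sot].

[sot]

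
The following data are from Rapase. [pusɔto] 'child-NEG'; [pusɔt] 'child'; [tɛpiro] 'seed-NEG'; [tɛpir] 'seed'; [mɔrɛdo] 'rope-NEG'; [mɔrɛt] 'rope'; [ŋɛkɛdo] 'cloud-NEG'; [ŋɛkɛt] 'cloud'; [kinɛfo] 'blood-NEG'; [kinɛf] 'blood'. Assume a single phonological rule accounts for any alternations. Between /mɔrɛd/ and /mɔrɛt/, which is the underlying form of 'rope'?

The root 'rope' surfaces as [mɔrɛdo] and [mɔrɛt], with a stem-final [d] ~ [t] alternation.
But 'child' keeps [t] in both environments ([pusɔto], [pusɔt]), so there is no rule changing /t/ to [d] before the NEG suffix.
Therefore /d/ is basic and [t] is derived by word-final obstruent devoicing (voiced obstruents become voiceless word-finally).

/mɔrɛd/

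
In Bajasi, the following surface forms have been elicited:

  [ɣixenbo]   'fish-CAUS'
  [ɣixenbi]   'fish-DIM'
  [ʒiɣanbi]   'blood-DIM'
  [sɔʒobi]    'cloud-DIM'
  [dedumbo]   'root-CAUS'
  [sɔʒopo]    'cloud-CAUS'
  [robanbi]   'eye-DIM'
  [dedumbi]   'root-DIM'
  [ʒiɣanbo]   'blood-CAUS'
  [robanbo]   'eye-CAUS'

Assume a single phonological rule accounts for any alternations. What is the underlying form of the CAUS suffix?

/-po/

The CAUS morpheme has two allomorphs, [-bo] and [-po].
By contrast the DIM suffix keeps its initial [b] throughout — that segment must be underlying.
So the underlying form is /-po/, and voiceless stops become voiced after a nasal.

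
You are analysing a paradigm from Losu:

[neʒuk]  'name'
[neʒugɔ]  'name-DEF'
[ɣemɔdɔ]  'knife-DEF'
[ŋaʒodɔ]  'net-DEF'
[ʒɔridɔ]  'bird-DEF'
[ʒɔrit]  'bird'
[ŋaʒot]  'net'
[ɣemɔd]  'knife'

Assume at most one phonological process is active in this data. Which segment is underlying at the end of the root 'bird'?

/t/

The stem for 'bird' ends in [d] in [ʒɔridɔ] but [t] in [ʒɔrit].
Compare 'knife', with invariant [d] in [ɣemɔdɔ] and [ɣemɔd]: an analysis with underlying /d/ and a rule producing [t] in isolation would wrongly predict alternation here too.
Therefore /t/ is basic and [d] is derived by intervocalic voicing (voiceless stops become voiced between vowels).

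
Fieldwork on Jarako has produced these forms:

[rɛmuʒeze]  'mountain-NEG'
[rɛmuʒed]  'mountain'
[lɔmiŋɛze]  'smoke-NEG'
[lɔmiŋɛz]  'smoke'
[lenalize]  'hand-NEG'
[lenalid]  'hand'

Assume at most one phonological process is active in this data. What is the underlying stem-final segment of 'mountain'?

In [rɛmuʒeze] and [rɛmuʒed] the final segment of 'mountain' alternates: [z] ~ [d].
If /z/ were underlying and a rule turned it into [d] in isolation, 'smoke' would also alternate; but it has [z] in both [lɔmiŋɛze] and [lɔmiŋɛz].
Therefore /d/ is basic and [z] is derived by intervocalic spirantization (voiced stops become fricatives between vowels).

/d/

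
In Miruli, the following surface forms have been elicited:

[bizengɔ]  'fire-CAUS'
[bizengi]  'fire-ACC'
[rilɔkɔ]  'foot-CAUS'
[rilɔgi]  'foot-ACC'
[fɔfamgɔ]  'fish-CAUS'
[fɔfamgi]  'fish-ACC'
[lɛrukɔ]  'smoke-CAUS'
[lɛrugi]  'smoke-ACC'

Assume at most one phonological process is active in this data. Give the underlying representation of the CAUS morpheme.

/-kɔ/

The CAUS morpheme has two allomorphs, [-gɔ] and [-kɔ].
The ACC suffix, which begins with [g], is invariant after every stem; so [g] is not altered by any rule here.
So the underlying form is /-kɔ/, and voiceless stops become voiced after a nasal.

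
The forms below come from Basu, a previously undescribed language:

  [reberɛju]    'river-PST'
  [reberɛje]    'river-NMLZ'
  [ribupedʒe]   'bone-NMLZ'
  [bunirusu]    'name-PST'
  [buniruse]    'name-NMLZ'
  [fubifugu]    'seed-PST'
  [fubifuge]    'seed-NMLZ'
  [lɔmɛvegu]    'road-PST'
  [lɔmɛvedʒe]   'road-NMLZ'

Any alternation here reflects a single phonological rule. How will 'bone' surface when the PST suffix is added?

The stem for 'road' ends in [g] in [lɔmɛvegu] but [dʒ] in [lɔmɛvedʒe].
The stem 'seed' ([fubifugu], [fubifuge]) shows [g] unchanged in both environments, so [g] cannot be basic with [dʒ] derived before the NMLZ suffix.
The alternation reflects depalatalization: palato-alveolar /dʒ/ becomes [g] when no front vowel follows. /dʒ/ is underlying.
From [ribupedʒe] the stem 'bone' is /ribupedʒ/; when no front vowel follows this yields [ribupegu].

[ribupegu]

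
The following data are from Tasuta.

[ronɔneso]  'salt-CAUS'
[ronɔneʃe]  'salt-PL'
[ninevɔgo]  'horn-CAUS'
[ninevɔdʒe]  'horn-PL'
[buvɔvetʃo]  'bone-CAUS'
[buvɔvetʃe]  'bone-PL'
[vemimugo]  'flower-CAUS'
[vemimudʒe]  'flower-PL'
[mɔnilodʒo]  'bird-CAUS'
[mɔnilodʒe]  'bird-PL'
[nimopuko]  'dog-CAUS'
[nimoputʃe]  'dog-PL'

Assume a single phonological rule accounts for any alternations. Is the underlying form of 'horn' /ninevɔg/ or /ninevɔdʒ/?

The stem for 'horn' ends in [g] in [ninevɔgo] but [dʒ] in [ninevɔdʒe].
If /dʒ/ were underlying and a rule turned it into [g] before the CAUS suffix, 'bird' would also alternate; but it has [dʒ] in both [mɔnilodʒo] and [mɔnilodʒe].
So /g/ is underlying, and a rule of palatalization before a front vowel — /k/, /g/ and /s/ become palato-alveolar [tʃ], [dʒ] and [ʃ] before a front vowel — gives [dʒ].

/ninevɔg/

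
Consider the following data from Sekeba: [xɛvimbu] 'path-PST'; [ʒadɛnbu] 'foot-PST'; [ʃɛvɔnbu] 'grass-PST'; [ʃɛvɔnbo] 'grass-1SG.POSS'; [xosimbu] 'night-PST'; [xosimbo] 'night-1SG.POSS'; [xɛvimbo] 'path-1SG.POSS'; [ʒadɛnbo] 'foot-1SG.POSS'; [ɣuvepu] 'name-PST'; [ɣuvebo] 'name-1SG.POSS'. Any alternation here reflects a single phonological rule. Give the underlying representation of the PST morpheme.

The PST suffix surfaces as [-bu] and [-pu], depending on the final segment of the stem.
By contrast the 1SG.POSS suffix keeps its initial [b] throughout — that segment must be underlying.
So the underlying form is /-pu/, and voiceless stops become voiced after a nasal.

/-pu/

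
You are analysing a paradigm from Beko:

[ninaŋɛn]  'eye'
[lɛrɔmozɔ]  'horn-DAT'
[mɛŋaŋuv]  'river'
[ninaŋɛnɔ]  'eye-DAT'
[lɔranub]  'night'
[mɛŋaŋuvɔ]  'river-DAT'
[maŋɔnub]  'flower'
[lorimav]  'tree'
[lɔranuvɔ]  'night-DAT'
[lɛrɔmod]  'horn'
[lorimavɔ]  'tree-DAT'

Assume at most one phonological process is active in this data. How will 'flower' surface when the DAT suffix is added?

[maŋɔnuvɔ]

'night' shows [b] ~ [v] at the end of the stem ([lɔranub] vs [lɔranuvɔ]).
But 'river' keeps [v] in both environments ([mɛŋaŋuv], [mɛŋaŋuvɔ]), so there is no rule changing /v/ to [b] in isolation.
So /b/ is underlying, and a rule of intervocalic spirantization — voiced stops become fricatives between vowels — gives [v].
The one attested form of 'flower', [maŋɔnub], shows underlying /maŋɔnub/. Applying the same rule between vowels gives [maŋɔnuvɔ].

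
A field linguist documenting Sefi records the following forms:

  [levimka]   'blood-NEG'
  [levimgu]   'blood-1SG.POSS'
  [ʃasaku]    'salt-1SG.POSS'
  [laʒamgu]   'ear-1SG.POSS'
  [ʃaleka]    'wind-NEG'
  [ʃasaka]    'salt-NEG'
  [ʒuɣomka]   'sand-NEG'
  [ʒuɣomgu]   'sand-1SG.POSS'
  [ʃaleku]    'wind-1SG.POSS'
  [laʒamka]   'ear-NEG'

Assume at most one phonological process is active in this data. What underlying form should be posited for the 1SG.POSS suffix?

/-gu/

The 1SG.POSS morpheme has two allomorphs, [-gu] and [-ku].
By contrast the NEG suffix keeps its initial [k] throughout — that segment must be underlying.
So the underlying form is /-gu/, and voiced stops become voiceless after a vowel.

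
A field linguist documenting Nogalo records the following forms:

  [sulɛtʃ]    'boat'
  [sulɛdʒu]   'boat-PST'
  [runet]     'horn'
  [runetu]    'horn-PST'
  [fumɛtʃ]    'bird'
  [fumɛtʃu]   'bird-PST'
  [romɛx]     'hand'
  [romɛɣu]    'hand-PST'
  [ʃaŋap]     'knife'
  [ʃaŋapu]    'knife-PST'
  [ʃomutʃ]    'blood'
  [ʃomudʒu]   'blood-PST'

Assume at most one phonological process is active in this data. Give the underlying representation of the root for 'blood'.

'blood' shows [tʃ] ~ [dʒ] at the end of the stem ([ʃomutʃ] vs [ʃomudʒu]).
But 'bird' keeps [tʃ] in both environments ([fumɛtʃ], [fumɛtʃu]), so there is no rule changing /tʃ/ to [dʒ] before the PST suffix.
Therefore /dʒ/ is basic and [tʃ] is derived by word-final obstruent devoicing (voiced obstruents become voiceless word-finally).

/ʃomudʒ/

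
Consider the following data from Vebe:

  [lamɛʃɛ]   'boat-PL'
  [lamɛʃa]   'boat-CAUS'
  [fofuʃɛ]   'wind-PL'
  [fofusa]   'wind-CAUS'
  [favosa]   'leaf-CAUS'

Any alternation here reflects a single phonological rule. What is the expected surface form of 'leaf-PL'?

In [fofuʃɛ] and [fofusa] the final segment of 'wind' alternates: [ʃ] ~ [s].
If /ʃ/ were underlying and a rule turned it into [s] before the CAUS suffix, 'boat' would also alternate; but it has [ʃ] in both [lamɛʃɛ] and [lamɛʃa].
The alternation reflects palatalization before a front vowel: /s/ becomes palato-alveolar [ʃ] before a front vowel. /s/ is underlying.
The one attested form of 'leaf', [favosa], shows underlying /favos/. Applying the same rule before a front vowel gives [favoʃɛ].

[favoʃɛ]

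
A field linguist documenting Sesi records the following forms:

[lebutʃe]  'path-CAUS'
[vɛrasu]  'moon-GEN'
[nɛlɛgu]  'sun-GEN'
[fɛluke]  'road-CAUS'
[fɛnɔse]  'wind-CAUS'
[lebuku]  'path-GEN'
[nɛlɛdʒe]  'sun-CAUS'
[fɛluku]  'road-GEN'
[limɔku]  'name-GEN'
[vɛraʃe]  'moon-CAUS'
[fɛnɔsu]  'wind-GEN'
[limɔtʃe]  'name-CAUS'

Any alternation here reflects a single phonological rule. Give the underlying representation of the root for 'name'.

/limɔtʃ/

'name' shows [k] ~ [tʃ] at the end of the stem ([limɔku] vs [limɔtʃe]).
If /k/ were underlying and a rule turned it into [tʃ] before the CAUS suffix, 'road' would also alternate; but it has [k] in both [fɛluku] and [fɛluke].
Therefore /tʃ/ is basic and [k] is derived by depalatalization (palato-alveolar /tʃ/, /dʒ/ and /ʃ/ become [k], [g] and [s] when no front vowel follows).
Hence 'name' is /limɔtʃ/ underlyingly.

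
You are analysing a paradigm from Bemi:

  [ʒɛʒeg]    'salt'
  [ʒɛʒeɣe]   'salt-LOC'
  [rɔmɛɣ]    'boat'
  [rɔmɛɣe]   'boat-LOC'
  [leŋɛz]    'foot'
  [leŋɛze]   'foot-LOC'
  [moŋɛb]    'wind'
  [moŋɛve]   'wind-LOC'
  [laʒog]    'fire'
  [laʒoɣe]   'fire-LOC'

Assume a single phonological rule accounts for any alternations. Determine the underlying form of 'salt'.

/ʒɛʒeg/

'salt' shows [g] ~ [ɣ] at the end of the stem ([ʒɛʒeg] vs [ʒɛʒeɣe]).
Compare 'boat', with invariant [ɣ] in [rɔmɛɣ] and [rɔmɛɣe]: an analysis with underlying /ɣ/ and a rule producing [g] in isolation would wrongly predict alternation here too.
The alternation reflects intervocalic spirantization: voiced stops become fricatives between vowels. /g/ is underlying.
Hence 'salt' is /ʒɛʒeg/ underlyingly.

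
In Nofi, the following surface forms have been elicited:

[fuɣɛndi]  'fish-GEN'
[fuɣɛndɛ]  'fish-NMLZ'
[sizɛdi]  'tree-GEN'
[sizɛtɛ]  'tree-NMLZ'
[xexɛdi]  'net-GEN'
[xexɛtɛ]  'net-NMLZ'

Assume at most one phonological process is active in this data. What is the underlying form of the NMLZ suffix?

The NMLZ suffix surfaces as [-dɛ] and [-tɛ], depending on the final segment of the stem.
By contrast the GEN suffix keeps its initial [d] throughout — that segment must be underlying.
So the underlying form is /-tɛ/, and voiceless stops become voiced after a nasal.

/-tɛ/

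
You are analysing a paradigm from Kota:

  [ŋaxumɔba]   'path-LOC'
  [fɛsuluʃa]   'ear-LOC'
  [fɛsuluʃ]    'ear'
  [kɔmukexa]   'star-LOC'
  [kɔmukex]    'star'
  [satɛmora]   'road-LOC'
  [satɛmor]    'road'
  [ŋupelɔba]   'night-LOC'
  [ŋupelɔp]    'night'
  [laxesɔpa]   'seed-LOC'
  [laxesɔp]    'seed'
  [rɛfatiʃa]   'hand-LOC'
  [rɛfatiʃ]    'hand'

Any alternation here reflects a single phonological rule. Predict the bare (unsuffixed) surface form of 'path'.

In [ŋupelɔba] and [ŋupelɔp] the final segment of 'night' alternates: [b] ~ [p].
But 'seed' keeps [p] in both environments ([laxesɔpa], [laxesɔp]), so there is no rule changing /p/ to [b] before the LOC suffix.
So /b/ is underlying, and a rule of word-final obstruent devoicing — voiced obstruents become voiceless word-finally — gives [p].
From [ŋaxumɔba] the stem 'path' is /ŋaxumɔb/; word-finally this yields [ŋaxumɔp].

[ŋaxumɔp]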